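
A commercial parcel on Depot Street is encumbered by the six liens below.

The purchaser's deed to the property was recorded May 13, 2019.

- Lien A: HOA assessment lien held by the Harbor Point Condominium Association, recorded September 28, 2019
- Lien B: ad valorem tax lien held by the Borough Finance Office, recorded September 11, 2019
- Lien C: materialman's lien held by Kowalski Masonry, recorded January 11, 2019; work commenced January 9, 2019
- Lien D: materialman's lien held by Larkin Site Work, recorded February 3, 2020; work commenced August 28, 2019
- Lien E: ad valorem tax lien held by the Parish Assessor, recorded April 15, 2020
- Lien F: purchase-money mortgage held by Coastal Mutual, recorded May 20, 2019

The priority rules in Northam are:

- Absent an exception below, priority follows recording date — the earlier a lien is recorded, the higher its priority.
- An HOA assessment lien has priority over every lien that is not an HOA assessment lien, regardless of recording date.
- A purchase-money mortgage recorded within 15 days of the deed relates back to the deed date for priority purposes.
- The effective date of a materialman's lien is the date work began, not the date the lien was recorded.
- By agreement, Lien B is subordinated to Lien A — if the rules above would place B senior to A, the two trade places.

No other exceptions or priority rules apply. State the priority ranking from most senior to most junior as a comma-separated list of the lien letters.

Adjusting effective dates: C's effective date is January 9, 2019, when work began; D relates back to August 28, 2019 (work commenced); F was recorded within the 15-day window, so its effective date is the deed date May 13, 2019.
A, as an HOA assessment lien, has superpriority and ranks first.
Ordering the rest by effective date: C (January 9, 2019), F (May 13, 2019), D (August 28, 2019), B (September 11, 2019), E (April 15, 2020).
B already ranks below A; the subordination has no effect.

A, C, F, D, B, E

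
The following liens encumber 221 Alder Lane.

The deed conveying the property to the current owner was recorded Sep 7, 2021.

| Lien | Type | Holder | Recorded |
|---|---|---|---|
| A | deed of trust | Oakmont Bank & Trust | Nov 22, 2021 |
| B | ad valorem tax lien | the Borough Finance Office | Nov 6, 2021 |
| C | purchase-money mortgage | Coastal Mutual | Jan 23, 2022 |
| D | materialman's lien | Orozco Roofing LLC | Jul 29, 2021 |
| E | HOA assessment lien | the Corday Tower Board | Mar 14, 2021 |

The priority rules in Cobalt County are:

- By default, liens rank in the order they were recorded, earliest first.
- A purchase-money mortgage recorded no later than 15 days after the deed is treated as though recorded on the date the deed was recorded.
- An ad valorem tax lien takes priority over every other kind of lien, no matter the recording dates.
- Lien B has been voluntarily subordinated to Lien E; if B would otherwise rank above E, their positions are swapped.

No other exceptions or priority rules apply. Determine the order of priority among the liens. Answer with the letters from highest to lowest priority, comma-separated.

E, B, D, A, C

First, effective dates: C was recorded 138 days after the deed — beyond 15 days — so no relation-back applies.
B is an ad valorem tax lien, so it outranks all other liens regardless of date.
Ordering the rest by effective date: E (Mar 14, 2021), D (Jul 29, 2021), A (Nov 22, 2021), C (Jan 23, 2022).
Because B would otherwise rank above E, the subordination swaps them.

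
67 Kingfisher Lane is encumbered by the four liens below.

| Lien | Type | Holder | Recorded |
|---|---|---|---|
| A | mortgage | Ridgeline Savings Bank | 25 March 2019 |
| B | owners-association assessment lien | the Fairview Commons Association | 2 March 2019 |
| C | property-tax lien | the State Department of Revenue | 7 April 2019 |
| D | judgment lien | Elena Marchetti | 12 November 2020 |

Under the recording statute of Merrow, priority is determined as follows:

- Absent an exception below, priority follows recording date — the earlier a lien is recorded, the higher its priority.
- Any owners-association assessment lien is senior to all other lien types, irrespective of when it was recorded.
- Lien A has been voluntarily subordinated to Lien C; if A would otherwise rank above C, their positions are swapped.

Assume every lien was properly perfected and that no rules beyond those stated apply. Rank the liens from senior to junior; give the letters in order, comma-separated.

B is an owners-association assessment lien, so it outranks all other liens regardless of date.
Among the remaining liens, by effective date: A (25 March 2019), C (7 April 2019), D (12 November 2020).
A is senior to C before the subordination, so the two trade places.

B, C, A, D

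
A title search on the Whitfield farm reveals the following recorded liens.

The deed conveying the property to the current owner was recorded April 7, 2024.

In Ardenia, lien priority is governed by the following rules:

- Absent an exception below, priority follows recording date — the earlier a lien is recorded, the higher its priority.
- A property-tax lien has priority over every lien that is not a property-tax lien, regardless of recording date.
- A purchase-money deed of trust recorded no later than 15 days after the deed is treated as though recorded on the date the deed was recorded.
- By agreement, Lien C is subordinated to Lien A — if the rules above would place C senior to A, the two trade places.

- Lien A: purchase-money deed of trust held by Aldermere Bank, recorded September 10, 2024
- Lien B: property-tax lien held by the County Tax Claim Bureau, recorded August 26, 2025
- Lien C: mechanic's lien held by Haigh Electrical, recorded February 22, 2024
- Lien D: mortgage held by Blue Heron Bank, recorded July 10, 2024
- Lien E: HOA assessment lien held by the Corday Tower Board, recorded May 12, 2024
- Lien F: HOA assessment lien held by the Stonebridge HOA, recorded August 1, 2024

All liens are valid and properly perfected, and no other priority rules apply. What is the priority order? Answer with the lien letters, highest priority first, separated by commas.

B, A, E, D, F, C

Effective dates after the stated exceptions: A missed the 15-day window (156 days after the deed), so its recording date stands.
As a property-tax lien, B is senior to every other lien.
Ordering the rest by effective date: C (February 22, 2024), E (May 12, 2024), D (July 10, 2024), F (August 1, 2024), A (September 10, 2024).
C is senior to A before the subordination, so the two trade places.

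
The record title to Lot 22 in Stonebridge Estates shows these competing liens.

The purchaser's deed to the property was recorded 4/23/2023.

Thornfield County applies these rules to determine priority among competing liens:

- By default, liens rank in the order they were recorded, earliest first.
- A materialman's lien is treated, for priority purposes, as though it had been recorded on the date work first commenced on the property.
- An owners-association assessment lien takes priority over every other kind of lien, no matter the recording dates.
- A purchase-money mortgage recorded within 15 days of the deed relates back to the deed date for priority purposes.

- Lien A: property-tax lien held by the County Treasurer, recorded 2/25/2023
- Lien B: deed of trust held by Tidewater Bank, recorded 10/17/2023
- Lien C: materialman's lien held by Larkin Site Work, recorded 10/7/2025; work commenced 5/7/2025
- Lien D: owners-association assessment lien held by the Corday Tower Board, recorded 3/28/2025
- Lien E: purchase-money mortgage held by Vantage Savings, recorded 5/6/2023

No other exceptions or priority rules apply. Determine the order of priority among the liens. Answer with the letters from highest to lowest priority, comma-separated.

D, A, E, B, C

Effective dates after the stated exceptions: C's effective date is 5/7/2025, when work began; E's effective date is the deed date, 4/23/2023.
D, as an owners-association assessment lien, has superpriority and ranks first.
The other liens, earliest effective date first: A (2/25/2023), E (4/23/2023), B (10/17/2023), C (5/7/2025).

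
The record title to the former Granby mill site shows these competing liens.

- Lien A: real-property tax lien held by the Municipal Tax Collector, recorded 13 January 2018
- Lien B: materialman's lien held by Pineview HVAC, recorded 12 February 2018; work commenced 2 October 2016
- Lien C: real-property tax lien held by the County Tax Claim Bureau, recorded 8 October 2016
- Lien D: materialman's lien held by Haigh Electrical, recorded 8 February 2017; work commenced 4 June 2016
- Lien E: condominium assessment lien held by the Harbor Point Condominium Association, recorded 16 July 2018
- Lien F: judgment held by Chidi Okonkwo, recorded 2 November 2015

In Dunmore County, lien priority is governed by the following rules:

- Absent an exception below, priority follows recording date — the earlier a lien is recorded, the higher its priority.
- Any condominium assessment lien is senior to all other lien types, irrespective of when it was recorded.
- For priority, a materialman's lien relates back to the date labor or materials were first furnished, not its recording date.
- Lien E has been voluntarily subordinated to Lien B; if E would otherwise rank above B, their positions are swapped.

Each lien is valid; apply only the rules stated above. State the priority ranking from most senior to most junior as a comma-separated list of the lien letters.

B, F, D, E, C, A

Effective dates after the stated exceptions: B's effective date is 2 October 2016, when work began; D's effective date is 4 June 2016, when work began.
As a condominium assessment lien, E is senior to every other lien.
The other liens, earliest effective date first: F (2 November 2015), D (4 June 2016), B (2 October 2016), C (8 October 2016), A (13 January 2018).
E would otherwise be senior to B, so under the subordination agreement E and B exchange positions.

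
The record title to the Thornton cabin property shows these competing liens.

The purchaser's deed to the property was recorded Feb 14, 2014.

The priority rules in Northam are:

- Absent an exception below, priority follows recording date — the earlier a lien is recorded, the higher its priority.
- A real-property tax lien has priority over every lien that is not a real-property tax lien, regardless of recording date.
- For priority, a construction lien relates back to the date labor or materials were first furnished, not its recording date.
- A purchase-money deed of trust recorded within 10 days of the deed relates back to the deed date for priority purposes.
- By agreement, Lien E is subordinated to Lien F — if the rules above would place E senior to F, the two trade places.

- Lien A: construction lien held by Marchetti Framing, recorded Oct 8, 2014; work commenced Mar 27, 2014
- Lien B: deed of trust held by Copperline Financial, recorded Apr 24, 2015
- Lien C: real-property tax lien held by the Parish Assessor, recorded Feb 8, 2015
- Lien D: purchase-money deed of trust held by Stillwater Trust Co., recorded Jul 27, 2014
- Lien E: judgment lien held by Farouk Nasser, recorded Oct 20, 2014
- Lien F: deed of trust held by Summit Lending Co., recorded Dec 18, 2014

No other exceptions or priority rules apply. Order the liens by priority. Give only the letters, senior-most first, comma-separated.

C, A, D, F, E, B

Effective dates: A's effective date is Mar 27, 2014, when work began; D missed the 10-day window (163 days after the deed), so its recording date stands.
As a real-property tax lien, C is senior to every other lien.
The other liens, earliest effective date first: A (Mar 27, 2014), D (Jul 27, 2014), E (Oct 20, 2014), F (Dec 18, 2014), B (Apr 24, 2015).
E is senior to F before the subordination, so the two trade places.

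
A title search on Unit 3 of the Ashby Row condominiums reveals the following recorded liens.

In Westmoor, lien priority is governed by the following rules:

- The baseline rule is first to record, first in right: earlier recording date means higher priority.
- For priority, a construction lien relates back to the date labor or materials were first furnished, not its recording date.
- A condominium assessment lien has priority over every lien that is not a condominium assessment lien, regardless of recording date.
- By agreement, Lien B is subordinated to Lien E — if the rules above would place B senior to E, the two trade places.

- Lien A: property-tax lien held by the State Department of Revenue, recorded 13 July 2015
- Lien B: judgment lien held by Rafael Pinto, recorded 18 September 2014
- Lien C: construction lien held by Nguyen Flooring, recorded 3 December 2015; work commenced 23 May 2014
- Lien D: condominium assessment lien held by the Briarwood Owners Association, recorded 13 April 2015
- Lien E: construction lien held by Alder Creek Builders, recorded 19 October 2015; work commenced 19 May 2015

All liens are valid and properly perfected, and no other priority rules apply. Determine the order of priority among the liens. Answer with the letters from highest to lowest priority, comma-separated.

Adjusting effective dates: C relates back to 23 May 2014 (work commenced); E relates back to 19 May 2015 (work commenced).
D, as a condominium assessment lien, has superpriority and ranks first.
The other liens, earliest effective date first: C (23 May 2014), B (18 September 2014), E (19 May 2015), A (13 July 2015).
B would otherwise be senior to E, so under the subordination agreement B and E exchange positions.

D, C, E, B, A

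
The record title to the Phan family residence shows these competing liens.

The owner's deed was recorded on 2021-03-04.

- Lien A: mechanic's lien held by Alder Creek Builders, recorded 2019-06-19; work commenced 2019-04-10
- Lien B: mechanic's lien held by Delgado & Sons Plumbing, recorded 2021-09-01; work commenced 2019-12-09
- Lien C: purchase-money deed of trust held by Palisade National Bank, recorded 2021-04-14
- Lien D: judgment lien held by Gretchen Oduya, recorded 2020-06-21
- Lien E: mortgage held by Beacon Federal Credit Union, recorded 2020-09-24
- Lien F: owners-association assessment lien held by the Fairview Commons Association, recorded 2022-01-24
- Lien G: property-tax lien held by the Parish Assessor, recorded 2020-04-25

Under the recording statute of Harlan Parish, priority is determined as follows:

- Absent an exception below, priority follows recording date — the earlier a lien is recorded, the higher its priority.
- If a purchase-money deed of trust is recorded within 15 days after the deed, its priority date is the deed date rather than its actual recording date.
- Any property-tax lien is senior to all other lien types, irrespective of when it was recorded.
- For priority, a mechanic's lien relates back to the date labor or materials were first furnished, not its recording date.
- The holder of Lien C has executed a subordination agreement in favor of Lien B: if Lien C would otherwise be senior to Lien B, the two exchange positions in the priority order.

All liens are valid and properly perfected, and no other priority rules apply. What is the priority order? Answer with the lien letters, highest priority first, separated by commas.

Effective dates: A relates back to 2019-04-10 (work commenced); B relates back to 2019-12-09 (work commenced); C was recorded 41 days after the deed, outside the 15-day window, so it keeps its recording date.
G is a property-tax lien, so it outranks all other liens regardless of date.
Remaining liens by effective date: A (2019-04-10), B (2019-12-09), D (2020-06-21), E (2020-09-24), C (2021-04-14), F (2022-01-24).
Since C is not senior to B, the subordination leaves the order unchanged.

G, A, B, D, E, C, F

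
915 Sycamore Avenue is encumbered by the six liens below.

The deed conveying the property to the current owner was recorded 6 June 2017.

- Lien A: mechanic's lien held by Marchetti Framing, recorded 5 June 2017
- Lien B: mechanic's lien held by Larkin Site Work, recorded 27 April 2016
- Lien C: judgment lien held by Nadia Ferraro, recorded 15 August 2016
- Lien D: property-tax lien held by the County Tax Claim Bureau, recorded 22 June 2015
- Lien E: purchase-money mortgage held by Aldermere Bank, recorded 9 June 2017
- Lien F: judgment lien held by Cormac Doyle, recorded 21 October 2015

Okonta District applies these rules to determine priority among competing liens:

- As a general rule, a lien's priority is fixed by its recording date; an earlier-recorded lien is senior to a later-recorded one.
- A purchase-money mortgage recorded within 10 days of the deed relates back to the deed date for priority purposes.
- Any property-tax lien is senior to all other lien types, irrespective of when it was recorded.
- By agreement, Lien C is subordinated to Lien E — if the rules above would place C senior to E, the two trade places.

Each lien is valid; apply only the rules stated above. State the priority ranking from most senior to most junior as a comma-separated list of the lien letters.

Effective dates: E's effective date is the deed date, 6 June 2017.
D, as a property-tax lien, has superpriority and ranks first.
Among the remaining liens, by effective date: F (21 October 2015), B (27 April 2016), C (15 August 2016), A (5 June 2017), E (6 June 2017).
C would otherwise be senior to E, so under the subordination agreement C and E exchange positions.

D, F, B, E, A, C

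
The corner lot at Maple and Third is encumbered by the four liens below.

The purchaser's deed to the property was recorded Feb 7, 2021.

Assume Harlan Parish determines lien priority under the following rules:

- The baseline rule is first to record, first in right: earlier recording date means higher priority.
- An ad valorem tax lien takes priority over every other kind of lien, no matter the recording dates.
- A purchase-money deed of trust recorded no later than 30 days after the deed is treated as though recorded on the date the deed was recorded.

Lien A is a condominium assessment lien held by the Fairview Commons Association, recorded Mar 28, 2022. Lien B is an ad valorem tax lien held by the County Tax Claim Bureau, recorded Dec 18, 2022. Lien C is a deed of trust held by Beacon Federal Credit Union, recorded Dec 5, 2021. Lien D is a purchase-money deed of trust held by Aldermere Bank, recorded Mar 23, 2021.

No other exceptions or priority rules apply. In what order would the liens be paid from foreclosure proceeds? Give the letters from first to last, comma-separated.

B, D, C, A

Effective dates after the stated exceptions: D was recorded 44 days after the deed — beyond 30 days — so no relation-back applies.
As an ad valorem tax lien, B is senior to every other lien.
Ordering the rest by effective date: D (Mar 23, 2021), C (Dec 5, 2021), A (Mar 28, 2022).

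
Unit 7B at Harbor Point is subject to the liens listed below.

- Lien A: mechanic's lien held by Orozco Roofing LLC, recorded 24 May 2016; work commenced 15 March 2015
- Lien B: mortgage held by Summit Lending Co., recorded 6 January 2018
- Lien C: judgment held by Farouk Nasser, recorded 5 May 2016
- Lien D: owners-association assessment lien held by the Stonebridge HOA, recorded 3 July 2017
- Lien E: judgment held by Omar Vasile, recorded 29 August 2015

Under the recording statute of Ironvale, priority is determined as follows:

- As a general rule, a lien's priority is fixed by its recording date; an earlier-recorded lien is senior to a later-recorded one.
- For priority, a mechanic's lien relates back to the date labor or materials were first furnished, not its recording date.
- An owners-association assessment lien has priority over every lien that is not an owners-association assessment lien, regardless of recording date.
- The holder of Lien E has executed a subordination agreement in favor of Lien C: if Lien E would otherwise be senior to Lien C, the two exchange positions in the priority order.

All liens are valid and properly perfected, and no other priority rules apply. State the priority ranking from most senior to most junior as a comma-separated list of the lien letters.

D, A, C, E, B

Effective dates: A relates back to 15 March 2015 (work commenced).
D is an owners-association assessment lien and takes priority over every other lien.
The other liens, earliest effective date first: A (15 March 2015), E (29 August 2015), C (5 May 2016), B (6 January 2018).
The subordination applies — E was senior to C — so E and C swap.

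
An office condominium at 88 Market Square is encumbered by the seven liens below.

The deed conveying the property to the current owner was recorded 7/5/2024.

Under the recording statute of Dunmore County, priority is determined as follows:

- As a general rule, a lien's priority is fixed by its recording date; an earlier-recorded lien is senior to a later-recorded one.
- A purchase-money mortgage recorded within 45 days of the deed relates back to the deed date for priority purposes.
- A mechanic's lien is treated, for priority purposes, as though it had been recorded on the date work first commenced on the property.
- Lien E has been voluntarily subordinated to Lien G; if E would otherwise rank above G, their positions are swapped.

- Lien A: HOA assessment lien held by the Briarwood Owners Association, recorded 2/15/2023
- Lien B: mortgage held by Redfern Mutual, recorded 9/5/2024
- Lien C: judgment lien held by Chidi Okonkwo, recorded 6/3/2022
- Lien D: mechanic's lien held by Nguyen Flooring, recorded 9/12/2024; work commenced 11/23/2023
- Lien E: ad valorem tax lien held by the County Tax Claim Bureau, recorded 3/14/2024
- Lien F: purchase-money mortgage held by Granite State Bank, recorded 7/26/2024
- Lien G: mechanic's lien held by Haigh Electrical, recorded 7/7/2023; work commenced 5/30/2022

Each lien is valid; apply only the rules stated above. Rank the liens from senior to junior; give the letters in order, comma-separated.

G, C, A, D, E, F, B

Effective dates: D's effective date is 11/23/2023, when work began; F was recorded within the 45-day window, so its effective date is the deed date 7/5/2024; G relates back to 5/30/2022 (work commenced).
Sorted by effective date: G (5/30/2022), C (6/3/2022), A (2/15/2023), D (11/23/2023), E (3/14/2024), F (7/5/2024), B (9/5/2024).
E already ranks below G; the subordination has no effect.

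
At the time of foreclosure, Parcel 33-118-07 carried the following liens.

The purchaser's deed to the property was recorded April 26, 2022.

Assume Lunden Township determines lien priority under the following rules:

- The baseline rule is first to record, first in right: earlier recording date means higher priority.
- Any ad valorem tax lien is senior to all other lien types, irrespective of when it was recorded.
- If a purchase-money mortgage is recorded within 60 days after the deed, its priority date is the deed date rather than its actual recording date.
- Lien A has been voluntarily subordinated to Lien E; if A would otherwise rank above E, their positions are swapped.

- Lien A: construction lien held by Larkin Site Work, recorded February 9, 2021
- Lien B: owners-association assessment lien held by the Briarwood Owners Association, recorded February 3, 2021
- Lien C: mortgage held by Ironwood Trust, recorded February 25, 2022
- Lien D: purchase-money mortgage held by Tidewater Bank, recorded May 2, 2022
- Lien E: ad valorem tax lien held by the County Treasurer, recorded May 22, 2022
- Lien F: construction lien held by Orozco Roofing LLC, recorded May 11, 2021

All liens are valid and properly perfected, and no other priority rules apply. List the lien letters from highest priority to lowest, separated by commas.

E, B, A, F, C, D

Adjusting effective dates: D was recorded within the 60-day window, so its effective date is the deed date April 26, 2022.
E is an ad valorem tax lien and takes priority over every other lien.
Remaining liens by effective date: B (February 3, 2021), A (February 9, 2021), F (May 11, 2021), C (February 25, 2022), D (April 26, 2022).
Since A is not senior to E, the subordination leaves the order unchanged.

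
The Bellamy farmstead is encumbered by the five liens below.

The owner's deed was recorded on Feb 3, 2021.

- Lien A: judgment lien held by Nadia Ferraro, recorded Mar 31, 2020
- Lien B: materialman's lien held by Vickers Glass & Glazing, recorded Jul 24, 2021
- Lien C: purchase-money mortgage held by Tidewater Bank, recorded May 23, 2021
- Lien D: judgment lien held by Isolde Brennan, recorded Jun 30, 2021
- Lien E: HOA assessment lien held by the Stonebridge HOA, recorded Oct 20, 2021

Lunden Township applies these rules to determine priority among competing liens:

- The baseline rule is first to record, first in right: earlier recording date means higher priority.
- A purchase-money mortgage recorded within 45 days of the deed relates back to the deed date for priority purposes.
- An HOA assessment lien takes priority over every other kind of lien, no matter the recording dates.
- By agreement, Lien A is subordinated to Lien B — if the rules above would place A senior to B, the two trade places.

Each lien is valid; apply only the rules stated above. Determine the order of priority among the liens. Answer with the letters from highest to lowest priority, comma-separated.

Adjusting effective dates: C missed the 45-day window (109 days after the deed), so its recording date stands.
E is an HOA assessment lien and takes priority over every other lien.
Remaining liens by effective date: A (Mar 31, 2020), C (May 23, 2021), D (Jun 30, 2021), B (Jul 24, 2021).
A is senior to B before the subordination, so the two trade places.

E, B, C, D, A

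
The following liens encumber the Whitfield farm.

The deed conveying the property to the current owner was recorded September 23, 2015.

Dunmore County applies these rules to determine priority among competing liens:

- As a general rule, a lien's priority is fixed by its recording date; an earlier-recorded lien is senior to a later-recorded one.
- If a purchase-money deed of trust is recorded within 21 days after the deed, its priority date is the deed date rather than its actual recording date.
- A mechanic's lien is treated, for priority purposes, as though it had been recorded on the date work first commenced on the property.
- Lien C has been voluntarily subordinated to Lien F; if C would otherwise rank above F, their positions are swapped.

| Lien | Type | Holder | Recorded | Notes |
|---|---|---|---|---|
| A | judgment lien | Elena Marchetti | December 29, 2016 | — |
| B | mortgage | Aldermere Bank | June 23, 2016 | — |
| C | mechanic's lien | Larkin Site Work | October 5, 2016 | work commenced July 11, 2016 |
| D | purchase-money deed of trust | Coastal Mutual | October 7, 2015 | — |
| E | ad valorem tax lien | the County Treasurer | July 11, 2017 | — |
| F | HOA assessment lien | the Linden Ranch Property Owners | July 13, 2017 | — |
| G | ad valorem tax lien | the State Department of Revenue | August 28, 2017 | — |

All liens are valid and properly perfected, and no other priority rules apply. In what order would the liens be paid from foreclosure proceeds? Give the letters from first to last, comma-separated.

Adjusting effective dates: C is treated as recorded July 11, 2016, the work-commencement date; D's effective date is the deed date, September 23, 2015.
Sorted by effective date: D (September 23, 2015), B (June 23, 2016), C (July 11, 2016), A (December 29, 2016), E (July 11, 2017), F (July 13, 2017), G (August 28, 2017).
Because C would otherwise rank above F, the subordination swaps them.

D, B, F, A, E, C, G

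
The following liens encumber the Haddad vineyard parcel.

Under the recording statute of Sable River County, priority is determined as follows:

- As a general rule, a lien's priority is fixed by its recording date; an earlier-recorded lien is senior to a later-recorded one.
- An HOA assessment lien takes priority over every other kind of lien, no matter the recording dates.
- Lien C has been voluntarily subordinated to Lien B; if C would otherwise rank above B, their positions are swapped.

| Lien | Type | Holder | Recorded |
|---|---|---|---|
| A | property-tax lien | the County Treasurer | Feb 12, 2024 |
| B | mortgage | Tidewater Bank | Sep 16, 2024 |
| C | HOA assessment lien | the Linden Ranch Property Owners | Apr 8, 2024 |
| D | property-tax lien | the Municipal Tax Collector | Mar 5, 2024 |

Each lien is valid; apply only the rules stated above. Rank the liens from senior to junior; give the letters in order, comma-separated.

B, A, D, C

C is an HOA assessment lien and takes priority over every other lien.
Among the remaining liens, by effective date: A (Feb 12, 2024), D (Mar 5, 2024), B (Sep 16, 2024).
The subordination applies — C was senior to B — so C and B swap.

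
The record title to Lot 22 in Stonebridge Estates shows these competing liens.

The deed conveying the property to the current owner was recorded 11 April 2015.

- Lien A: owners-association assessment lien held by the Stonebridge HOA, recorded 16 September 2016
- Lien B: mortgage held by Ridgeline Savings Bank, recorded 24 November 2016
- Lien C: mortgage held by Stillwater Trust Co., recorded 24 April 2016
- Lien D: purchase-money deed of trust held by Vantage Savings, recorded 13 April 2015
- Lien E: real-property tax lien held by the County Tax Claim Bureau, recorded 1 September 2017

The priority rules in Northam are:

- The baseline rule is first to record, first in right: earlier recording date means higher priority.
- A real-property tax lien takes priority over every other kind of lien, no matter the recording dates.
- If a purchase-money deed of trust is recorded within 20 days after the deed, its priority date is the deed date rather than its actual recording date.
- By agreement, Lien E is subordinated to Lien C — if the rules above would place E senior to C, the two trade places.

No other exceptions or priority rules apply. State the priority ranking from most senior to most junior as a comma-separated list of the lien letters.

C, D, E, A, B

Adjusting effective dates: D was recorded within the 20-day window, so its effective date is the deed date 11 April 2015.
E is a real-property tax lien, so it outranks all other liens regardless of date.
Remaining liens by effective date: D (11 April 2015), C (24 April 2016), A (16 September 2016), B (24 November 2016).
E is senior to C before the subordination, so the two trade places.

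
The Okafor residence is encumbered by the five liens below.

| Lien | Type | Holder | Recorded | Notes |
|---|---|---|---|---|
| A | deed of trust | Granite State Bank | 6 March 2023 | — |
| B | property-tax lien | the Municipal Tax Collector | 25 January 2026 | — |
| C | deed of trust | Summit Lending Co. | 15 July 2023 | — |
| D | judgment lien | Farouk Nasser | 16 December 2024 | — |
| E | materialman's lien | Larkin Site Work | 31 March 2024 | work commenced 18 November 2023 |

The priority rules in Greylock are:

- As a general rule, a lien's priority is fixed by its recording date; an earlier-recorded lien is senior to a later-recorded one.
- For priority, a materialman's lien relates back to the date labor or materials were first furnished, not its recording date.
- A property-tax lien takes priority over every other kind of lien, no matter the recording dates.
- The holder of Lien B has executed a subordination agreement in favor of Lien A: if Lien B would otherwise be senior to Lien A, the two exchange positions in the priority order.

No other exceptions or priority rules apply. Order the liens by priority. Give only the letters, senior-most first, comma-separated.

A, B, C, E, D

First, effective dates: E relates back to 18 November 2023 (work commenced).
As a property-tax lien, B is senior to every other lien.
Ordering the rest by effective date: A (6 March 2023), C (15 July 2023), E (18 November 2023), D (16 December 2024).
The subordination applies — B was senior to A — so B and A swap.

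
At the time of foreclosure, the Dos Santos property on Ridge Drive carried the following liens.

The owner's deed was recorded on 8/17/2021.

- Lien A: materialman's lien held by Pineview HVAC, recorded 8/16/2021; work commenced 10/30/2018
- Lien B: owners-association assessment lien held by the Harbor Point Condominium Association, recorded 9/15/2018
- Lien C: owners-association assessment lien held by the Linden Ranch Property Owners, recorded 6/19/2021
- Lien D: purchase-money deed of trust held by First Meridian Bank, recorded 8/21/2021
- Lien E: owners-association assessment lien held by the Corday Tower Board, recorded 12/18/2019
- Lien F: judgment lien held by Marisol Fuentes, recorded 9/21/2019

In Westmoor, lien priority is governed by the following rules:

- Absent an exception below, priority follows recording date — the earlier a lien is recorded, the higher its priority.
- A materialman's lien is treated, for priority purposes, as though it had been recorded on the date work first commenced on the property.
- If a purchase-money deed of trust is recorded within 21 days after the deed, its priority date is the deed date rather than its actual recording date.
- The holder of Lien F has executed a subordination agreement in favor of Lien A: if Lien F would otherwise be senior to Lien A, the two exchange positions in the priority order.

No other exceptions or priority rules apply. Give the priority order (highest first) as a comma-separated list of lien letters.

First, effective dates: A's effective date is 10/30/2018, when work began; D's effective date is the deed date, 8/17/2021.
Sorted by effective date: B (9/15/2018), A (10/30/2018), F (9/21/2019), E (12/18/2019), C (6/19/2021), D (8/17/2021).
F is already junior to A, so the subordination agreement changes nothing.

B, A, F, E, C, D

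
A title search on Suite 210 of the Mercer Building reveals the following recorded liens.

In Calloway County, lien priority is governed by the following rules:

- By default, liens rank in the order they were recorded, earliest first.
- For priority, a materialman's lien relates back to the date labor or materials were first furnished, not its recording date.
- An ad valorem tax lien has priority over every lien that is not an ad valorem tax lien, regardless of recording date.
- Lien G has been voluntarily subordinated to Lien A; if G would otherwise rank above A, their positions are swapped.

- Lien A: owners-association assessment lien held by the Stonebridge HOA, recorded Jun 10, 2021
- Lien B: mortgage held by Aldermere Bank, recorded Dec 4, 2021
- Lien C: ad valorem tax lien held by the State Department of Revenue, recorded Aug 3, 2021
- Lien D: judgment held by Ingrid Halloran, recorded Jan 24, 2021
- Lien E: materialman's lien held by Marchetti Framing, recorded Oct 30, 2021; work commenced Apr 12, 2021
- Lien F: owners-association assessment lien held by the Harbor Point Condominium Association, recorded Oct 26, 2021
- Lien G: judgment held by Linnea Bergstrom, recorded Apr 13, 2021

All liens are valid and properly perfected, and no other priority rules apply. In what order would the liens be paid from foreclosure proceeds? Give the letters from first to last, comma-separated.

C, D, E, A, G, F, B

First, effective dates: E relates back to Apr 12, 2021 (work commenced).
C, as an ad valorem tax lien, has superpriority and ranks first.
Remaining liens by effective date: D (Jan 24, 2021), E (Apr 12, 2021), G (Apr 13, 2021), A (Jun 10, 2021), F (Oct 26, 2021), B (Dec 4, 2021).
Because G would otherwise rank above A, the subordination swaps them.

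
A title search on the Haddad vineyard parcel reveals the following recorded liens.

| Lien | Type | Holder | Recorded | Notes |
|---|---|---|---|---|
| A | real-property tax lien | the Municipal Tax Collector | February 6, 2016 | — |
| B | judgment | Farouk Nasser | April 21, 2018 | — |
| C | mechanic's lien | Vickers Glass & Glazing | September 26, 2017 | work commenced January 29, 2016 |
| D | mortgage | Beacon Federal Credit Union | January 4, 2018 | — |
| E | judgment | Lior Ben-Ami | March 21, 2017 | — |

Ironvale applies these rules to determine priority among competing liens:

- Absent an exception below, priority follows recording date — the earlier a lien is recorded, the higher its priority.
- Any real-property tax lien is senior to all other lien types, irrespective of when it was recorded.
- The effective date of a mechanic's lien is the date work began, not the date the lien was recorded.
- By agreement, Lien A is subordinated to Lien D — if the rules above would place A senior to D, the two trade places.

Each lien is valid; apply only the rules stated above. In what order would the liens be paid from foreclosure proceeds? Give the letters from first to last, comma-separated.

Effective dates after the stated exceptions: C relates back to January 29, 2016 (work commenced).
A is a real-property tax lien and takes priority over every other lien.
Remaining liens by effective date: C (January 29, 2016), E (March 21, 2017), D (January 4, 2018), B (April 21, 2018).
A is senior to D before the subordination, so the two trade places.

D, C, E, A, B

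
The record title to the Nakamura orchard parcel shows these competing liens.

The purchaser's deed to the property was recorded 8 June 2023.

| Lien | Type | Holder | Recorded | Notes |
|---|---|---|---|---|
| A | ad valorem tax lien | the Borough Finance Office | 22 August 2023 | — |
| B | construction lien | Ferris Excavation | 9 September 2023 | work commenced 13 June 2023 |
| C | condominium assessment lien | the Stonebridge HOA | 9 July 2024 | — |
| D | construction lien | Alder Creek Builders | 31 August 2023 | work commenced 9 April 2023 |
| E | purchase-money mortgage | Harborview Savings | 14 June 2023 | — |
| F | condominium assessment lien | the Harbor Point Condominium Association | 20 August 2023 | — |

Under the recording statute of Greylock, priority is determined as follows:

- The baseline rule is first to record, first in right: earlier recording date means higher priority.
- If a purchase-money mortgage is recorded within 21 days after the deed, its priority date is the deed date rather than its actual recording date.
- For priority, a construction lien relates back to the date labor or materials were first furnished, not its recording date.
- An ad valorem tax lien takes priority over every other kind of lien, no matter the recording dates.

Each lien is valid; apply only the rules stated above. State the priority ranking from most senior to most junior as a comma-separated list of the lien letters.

A, D, E, B, F, C

Effective dates after the stated exceptions: B's effective date is 13 June 2023, when work began; D relates back to 9 April 2023 (work commenced); E relates back to the deed date 8 June 2023.
As an ad valorem tax lien, A is senior to every other lien.
Among the remaining liens, by effective date: D (9 April 2023), E (8 June 2023), B (13 June 2023), F (20 August 2023), C (9 July 2024).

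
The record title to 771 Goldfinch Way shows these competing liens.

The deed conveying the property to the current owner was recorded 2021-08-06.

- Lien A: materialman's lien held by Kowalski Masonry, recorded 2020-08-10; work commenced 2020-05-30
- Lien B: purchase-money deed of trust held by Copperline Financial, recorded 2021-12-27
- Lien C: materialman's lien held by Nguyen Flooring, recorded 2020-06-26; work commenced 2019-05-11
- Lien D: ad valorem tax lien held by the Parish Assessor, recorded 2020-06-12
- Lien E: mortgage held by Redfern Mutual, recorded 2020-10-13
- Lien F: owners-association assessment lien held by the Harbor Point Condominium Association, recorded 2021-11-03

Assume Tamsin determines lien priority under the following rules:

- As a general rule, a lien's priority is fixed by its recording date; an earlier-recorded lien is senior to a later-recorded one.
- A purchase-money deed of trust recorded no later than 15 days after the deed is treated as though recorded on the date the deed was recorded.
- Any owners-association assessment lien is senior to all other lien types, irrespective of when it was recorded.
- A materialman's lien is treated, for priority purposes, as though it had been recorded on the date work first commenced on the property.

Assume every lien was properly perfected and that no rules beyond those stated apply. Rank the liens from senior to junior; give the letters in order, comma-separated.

F, C, A, D, E, B

First, effective dates: A relates back to 2020-05-30 (work commenced); B was recorded 143 days after the deed — beyond 15 days — so no relation-back applies; C relates back to 2019-05-11 (work commenced).
F is an owners-association assessment lien and takes priority over every other lien.
The other liens, earliest effective date first: C (2019-05-11), A (2020-05-30), D (2020-06-12), E (2020-10-13), B (2021-12-27).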